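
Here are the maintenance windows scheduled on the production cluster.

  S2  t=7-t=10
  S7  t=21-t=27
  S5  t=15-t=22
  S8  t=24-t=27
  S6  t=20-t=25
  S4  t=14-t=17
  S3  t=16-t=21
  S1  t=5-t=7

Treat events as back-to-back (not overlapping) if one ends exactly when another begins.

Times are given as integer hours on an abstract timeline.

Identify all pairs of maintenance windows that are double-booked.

S3 & S4, S3 & S5, S3 & S6, S4 & S5, S5 & S6, S5 & S7, S6 & S7, S6 & S8, S7 & S8

Two intervals overlap when each starts before the other ends.
Sorted by start: S1, S2, S4, S5, S3, S6, S7, S8.
S2 starts exactly when S1 ends (back-to-back, no overlap) — done with S1.
S4 starts after S2 ends — done with S2.
S5 starts before S4 ends → S4 and S5 overlap.
S3 starts before S4 ends → S4 and S3 overlap.
S6 starts after S4 ends — done with S4.
S3 starts before S5 ends → S5 and S3 overlap.
S6 starts before S5 ends → S5 and S6 overlap.
S7 starts before S5 ends → S5 and S7 overlap.
S8 starts after S5 ends.
S6 starts before S3 ends → S3 and S6 overlap.
S7 starts exactly when S3 ends (back-to-back, no overlap) — done with S3.
S7 starts before S6 ends → S6 and S7 overlap.
S8 starts before S6 ends → S6 and S8 overlap.
S8 starts before S7 ends → S7 and S8 overlap.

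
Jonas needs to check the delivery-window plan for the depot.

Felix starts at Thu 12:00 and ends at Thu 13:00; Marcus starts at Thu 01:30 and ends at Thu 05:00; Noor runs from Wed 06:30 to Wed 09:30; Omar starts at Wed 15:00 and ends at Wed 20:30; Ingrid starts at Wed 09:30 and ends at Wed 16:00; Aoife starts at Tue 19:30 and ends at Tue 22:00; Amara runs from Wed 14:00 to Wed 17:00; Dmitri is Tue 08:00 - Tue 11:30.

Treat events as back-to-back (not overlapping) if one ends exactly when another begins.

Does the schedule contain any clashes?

Yes

Check each pair: they overlap iff neither finishes before the other starts.
Sorted by start: Dmitri, Aoife, Noor, Ingrid, Amara, Omar, Marcus, Felix.
Aoife starts after Dmitri ends — done with Dmitri.
Noor starts after Aoife ends — done with Aoife.
Ingrid starts exactly when Noor ends (back-to-back, no overlap) — done with Noor.
Amara starts before Ingrid ends → Ingrid and Amara overlap.
That's a conflict, so the schedule is not conflict-free.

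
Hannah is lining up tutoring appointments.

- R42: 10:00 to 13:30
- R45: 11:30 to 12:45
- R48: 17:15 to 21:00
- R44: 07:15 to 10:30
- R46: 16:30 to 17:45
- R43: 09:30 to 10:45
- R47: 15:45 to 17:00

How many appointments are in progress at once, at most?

3

Walk through starts and ends in time order (an end at T is processed before a start at T):
07:15 start R44 → 1
09:30 start R43 → 2
10:00 start R42 → 3
10:30 end R44 → 2
10:45 end R43 → 1
11:30 start R45 → 2
12:45 end R45 → 1
13:30 end R42 → 0
15:45 start R47 → 1
16:30 start R46 → 2
17:00 end R47 → 1
17:15 start R48 → 2
17:45 end R46 → 1
21:00 end R48 → 0
Peak is 3, at 10:00 (R42, R43, R44).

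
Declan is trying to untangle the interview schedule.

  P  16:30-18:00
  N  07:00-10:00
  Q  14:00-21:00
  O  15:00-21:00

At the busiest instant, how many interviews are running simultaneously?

Sweep the timeline, counting +1 at each start and −1 at each end (ends before starts at a tie):
07:00 start N → 1
10:00 end N → 0
14:00 start Q → 1
15:00 start O → 2
16:30 start P → 3
18:00 end P → 2
21:00 end O → 1
21:00 end Q → 0
Peak is 3, at 16:30 (O, P, Q).

3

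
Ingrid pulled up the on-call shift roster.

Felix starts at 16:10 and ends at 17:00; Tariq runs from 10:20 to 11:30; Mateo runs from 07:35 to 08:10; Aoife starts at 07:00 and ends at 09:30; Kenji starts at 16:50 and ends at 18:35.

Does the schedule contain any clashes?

Yes

Sorted by start: Aoife, Mateo, Tariq, Felix, Kenji.
Mateo starts before Aoife ends → Aoife and Mateo overlap.
That's a conflict, so the schedule is not conflict-free.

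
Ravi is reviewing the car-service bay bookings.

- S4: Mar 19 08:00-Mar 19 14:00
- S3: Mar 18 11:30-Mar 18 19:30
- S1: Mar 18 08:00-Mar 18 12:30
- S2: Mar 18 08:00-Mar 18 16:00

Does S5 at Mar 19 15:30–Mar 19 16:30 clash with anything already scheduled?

S1: ends Mar 18 12:30 at or before S5 starts Mar 19 15:30 → clear.
S2: ends Mar 18 16:00 at or before S5 starts Mar 19 15:30 → clear.
S3: ends Mar 18 19:30 at or before S5 starts Mar 19 15:30 → clear.
S4: ends Mar 19 14:00 at or before S5 starts Mar 19 15:30 → clear.

No — it doesn't clash with anything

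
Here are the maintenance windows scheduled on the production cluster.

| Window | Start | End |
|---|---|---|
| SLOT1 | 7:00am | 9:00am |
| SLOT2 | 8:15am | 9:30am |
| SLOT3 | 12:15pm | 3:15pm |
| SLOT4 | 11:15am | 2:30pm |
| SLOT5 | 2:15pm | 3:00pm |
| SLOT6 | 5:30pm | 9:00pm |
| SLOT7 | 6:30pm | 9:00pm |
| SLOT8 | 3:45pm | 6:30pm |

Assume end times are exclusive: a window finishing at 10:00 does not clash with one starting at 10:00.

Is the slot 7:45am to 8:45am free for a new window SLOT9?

SLOT1: starts 7:00am before SLOT9 ends 8:45am, and ends 9:00am after SLOT9 starts 7:45am → overlap.
SLOT2: starts 8:15am before SLOT9 ends 8:45am, and ends 9:30am after SLOT9 starts 7:45am → overlap.
SLOT4: starts 11:15am at or after SLOT9 ends 8:45am → clear.
SLOT3: starts 12:15pm at or after SLOT9 ends 8:45am → clear.
SLOT5: starts 2:15pm at or after SLOT9 ends 8:45am → clear.
SLOT8: starts 3:45pm at or after SLOT9 ends 8:45am → clear.
SLOT6: starts 5:30pm at or after SLOT9 ends 8:45am → clear.
SLOT7: starts 6:30pm at or after SLOT9 ends 8:45am → clear.
SLOT9 overlaps SLOT1, SLOT2.

No — it overlaps SLOT1, SLOT2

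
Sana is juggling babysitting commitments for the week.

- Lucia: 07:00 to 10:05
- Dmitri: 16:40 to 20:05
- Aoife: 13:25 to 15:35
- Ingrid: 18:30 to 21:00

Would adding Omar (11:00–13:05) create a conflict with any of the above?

No — it doesn't clash with anything

Lucia: ends 10:05 at or before Omar starts 11:00 → clear.
Aoife: starts 13:25 at or after Omar ends 13:05 → clear.
Dmitri: starts 16:40 at or after Omar ends 13:05 → clear.
Ingrid: starts 18:30 at or after Omar ends 13:05 → clear.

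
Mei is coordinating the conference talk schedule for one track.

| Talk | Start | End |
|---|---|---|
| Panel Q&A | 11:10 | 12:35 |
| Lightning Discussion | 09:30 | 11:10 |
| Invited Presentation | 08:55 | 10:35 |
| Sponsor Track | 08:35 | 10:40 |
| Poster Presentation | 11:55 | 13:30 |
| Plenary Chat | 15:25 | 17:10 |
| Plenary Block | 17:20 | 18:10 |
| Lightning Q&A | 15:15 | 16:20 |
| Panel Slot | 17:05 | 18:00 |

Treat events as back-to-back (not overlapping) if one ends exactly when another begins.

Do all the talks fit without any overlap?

No

Sorted by start: Sponsor Track, Invited Presentation, Lightning Discussion, Panel Q&A, Poster Presentation, Lightning Q&A, Plenary Chat, Panel Slot, Plenary Block.
Invited Presentation starts before Sponsor Track ends → Sponsor Track and Invited Presentation overlap.
That's a conflict, so the schedule is not conflict-free.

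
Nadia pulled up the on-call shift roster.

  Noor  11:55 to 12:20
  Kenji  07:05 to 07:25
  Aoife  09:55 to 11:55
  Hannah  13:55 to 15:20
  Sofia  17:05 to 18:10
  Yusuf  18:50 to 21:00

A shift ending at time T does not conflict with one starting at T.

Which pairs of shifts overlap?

no conflicts

Sorted by start: Kenji, Aoife, Noor, Hannah, Sofia, Yusuf.
Aoife starts after Kenji ends, so nothing later overlaps Kenji either.
Noor starts exactly when Aoife ends (back-to-back, no overlap), so nothing later overlaps Aoife either.
Hannah starts after Noor ends, so nothing later overlaps Noor either.
Sofia starts after Hannah ends, so nothing later overlaps Hannah either.
Yusuf starts after Sofia ends.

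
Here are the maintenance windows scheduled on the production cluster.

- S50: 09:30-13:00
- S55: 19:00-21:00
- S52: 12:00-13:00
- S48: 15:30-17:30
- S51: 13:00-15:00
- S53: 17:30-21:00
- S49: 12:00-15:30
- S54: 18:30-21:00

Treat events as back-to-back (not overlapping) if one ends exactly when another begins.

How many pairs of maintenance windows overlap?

Sorted by start: S50, S49, S52, S51, S48, S53, S54, S55.
S49 starts before S50 ends → S50 and S49 overlap.
S52 starts before S50 ends → S50 and S52 overlap.
S51 starts exactly when S50 ends (back-to-back, no overlap) — done with S50.
S52 starts before S49 ends → S49 and S52 overlap.
S51 starts before S49 ends → S49 and S51 overlap.
S48 starts exactly when S49 ends (back-to-back, no overlap) — done with S49.
S51 starts exactly when S52 ends (back-to-back, no overlap) — done with S52.
S48 starts after S51 ends — done with S51.
S53 starts exactly when S48 ends (back-to-back, no overlap) — done with S48.
S54 starts before S53 ends → S53 and S54 overlap.
S55 starts before S53 ends → S53 and S55 overlap.
S55 starts before S54 ends → S54 and S55 overlap.
Overlapping pairs: S49 & S50, S49 & S51, S49 & S52, S50 & S52, S53 & S54, S53 & S55, S54 & S55 — 7 in total.

7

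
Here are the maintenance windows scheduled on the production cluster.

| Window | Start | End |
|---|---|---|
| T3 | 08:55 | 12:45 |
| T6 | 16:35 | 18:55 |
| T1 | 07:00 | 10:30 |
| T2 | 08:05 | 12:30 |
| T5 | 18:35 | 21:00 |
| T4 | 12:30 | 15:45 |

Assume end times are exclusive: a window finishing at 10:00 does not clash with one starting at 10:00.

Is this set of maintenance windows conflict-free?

No

Sorted by start: T1, T2, T3, T4, T6, T5.
T2 starts before T1 ends → T1 and T2 overlap.
That's a conflict, so the schedule is not conflict-free.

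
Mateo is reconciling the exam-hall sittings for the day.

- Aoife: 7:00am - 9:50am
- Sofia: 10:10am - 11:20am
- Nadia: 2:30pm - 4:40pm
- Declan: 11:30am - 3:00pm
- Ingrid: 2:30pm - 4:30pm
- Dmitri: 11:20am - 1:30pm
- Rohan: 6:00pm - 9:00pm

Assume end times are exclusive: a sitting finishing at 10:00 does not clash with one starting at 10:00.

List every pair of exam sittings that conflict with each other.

Sorted by start: Aoife, Sofia, Dmitri, Declan, Nadia, Ingrid, Rohan.
Sofia starts after Aoife ends — done with Aoife.
Dmitri starts exactly when Sofia ends (back-to-back, no overlap) — done with Sofia.
Declan starts before Dmitri ends → Dmitri and Declan overlap.
Nadia starts after Dmitri ends — done with Dmitri.
Nadia starts before Declan ends → Declan and Nadia overlap.
Ingrid starts before Declan ends → Declan and Ingrid overlap.
Rohan starts after Declan ends.
Ingrid starts before Nadia ends → Nadia and Ingrid overlap.
Rohan starts after Nadia ends.
Rohan starts after Ingrid ends.

Declan & Dmitri, Declan & Ingrid, Declan & Nadia, Ingrid & Nadia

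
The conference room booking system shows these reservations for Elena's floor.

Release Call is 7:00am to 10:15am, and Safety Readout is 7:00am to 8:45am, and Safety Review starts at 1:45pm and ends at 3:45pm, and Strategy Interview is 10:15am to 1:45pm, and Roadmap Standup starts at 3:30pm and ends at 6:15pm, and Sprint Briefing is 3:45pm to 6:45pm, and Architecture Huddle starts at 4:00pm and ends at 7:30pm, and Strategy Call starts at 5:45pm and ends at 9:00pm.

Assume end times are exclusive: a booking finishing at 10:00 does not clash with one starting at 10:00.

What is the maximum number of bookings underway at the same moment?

Sort all start/end points and keep a running count:
7:00am start Release Call → 1
7:00am start Safety Readout → 2
8:45am end Safety Readout → 1
10:15am end Release Call → 0
10:15am start Strategy Interview → 1
1:45pm end Strategy Interview → 0
1:45pm start Safety Review → 1
3:30pm start Roadmap Standup → 2
3:45pm end Safety Review → 1
3:45pm start Sprint Briefing → 2
4:00pm start Architecture Huddle → 3
5:45pm start Strategy Call → 4
6:15pm end Roadmap Standup → 3
6:45pm end Sprint Briefing → 2
7:30pm end Architecture Huddle → 1
9:00pm end Strategy Call → 0
Peak is 4, at 5:45pm (Architecture Huddle, Roadmap Standup, Sprint Briefing, Strategy Call).

4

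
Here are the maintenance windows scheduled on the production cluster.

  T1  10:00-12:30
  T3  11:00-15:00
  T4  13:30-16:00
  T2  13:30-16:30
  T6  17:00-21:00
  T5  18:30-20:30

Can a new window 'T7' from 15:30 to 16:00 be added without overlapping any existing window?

T1: ends 12:30 at or before T7 starts 15:30 → clear.
T3: ends 15:00 at or before T7 starts 15:30 → clear.
T2: starts 13:30 before T7 ends 16:00, and ends 16:30 after T7 starts 15:30 → overlap.
T4: starts 13:30 before T7 ends 16:00, and ends 16:00 after T7 starts 15:30 → overlap.
T6: starts 17:00 at or after T7 ends 16:00 → clear.
T5: starts 18:30 at or after T7 ends 16:00 → clear.
T7 overlaps T2, T4.

No — it overlaps T2, T4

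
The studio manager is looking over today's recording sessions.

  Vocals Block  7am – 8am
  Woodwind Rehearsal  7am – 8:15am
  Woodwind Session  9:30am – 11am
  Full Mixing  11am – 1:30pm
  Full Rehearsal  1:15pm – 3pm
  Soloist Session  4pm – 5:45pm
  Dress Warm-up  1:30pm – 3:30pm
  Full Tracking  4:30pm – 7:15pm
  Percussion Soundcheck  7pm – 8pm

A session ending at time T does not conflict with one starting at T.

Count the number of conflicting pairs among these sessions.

5

Sorted by start: Vocals Block, Woodwind Rehearsal, Woodwind Session, Full Mixing, Full Rehearsal, Dress Warm-up, Soloist Session, Full Tracking, Percussion Soundcheck.
Woodwind Rehearsal starts before Vocals Block ends → Vocals Block and Woodwind Rehearsal overlap.
Woodwind Session starts after Vocals Block ends; Vocals Block is clear from here.
Woodwind Session starts after Woodwind Rehearsal ends; Woodwind Rehearsal is clear from here.
Full Mixing starts exactly when Woodwind Session ends (back-to-back, no overlap); Woodwind Session is clear from here.
Full Rehearsal starts before Full Mixing ends → Full Mixing and Full Rehearsal overlap.
Dress Warm-up starts exactly when Full Mixing ends (back-to-back, no overlap); Full Mixing is clear from here.
Dress Warm-up starts before Full Rehearsal ends → Full Rehearsal and Dress Warm-up overlap.
Soloist Session starts after Full Rehearsal ends; Full Rehearsal is clear from here.
Soloist Session starts after Dress Warm-up ends; Dress Warm-up is clear from here.
Full Tracking starts before Soloist Session ends → Soloist Session and Full Tracking overlap.
Percussion Soundcheck starts after Soloist Session ends.
Percussion Soundcheck starts before Full Tracking ends → Full Tracking and Percussion Soundcheck overlap.
Overlapping pairs: Dress Warm-up & Full Rehearsal, Full Mixing & Full Rehearsal, Full Tracking & Percussion Soundcheck, Full Tracking & Soloist Session, Vocals Block & Woodwind Rehearsal — 5 in total.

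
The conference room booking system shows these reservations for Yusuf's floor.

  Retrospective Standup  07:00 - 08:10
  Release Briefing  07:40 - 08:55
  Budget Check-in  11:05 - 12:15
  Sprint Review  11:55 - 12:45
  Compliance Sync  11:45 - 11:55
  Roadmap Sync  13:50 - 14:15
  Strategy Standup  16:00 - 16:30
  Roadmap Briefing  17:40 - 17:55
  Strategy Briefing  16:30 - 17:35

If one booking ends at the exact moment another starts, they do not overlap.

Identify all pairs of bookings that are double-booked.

Sorted by start: Retrospective Standup, Release Briefing, Budget Check-in, Compliance Sync, Sprint Review, Roadmap Sync, Strategy Standup, Strategy Briefing, Roadmap Briefing.
Release Briefing starts before Retrospective Standup ends → Retrospective Standup and Release Briefing overlap.
Budget Check-in starts after Retrospective Standup ends — done with Retrospective Standup.
Budget Check-in starts after Release Briefing ends — done with Release Briefing.
Compliance Sync starts before Budget Check-in ends → Budget Check-in and Compliance Sync overlap.
Sprint Review starts before Budget Check-in ends → Budget Check-in and Sprint Review overlap.
Roadmap Sync starts after Budget Check-in ends — done with Budget Check-in.
Sprint Review starts exactly when Compliance Sync ends (back-to-back, no overlap) — done with Compliance Sync.
Roadmap Sync starts after Sprint Review ends — done with Sprint Review.
Strategy Standup starts after Roadmap Sync ends — done with Roadmap Sync.
Strategy Briefing starts exactly when Strategy Standup ends (back-to-back, no overlap) — done with Strategy Standup.
Roadmap Briefing starts after Strategy Briefing ends.

Budget Check-in & Compliance Sync, Budget Check-in & Sprint Review, Release Briefing & Retrospective Standup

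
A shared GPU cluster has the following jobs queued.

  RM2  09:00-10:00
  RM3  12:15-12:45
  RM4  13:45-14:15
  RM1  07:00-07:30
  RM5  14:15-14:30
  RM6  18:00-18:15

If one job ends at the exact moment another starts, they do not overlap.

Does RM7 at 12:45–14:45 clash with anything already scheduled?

RM1: ends 07:30 at or before RM7 starts 12:45 → clear.
RM2: ends 10:00 at or before RM7 starts 12:45 → clear.
RM3: ends 12:45 at or before RM7 starts 12:45 → clear.
RM4: starts 13:45 before RM7 ends 14:45, and ends 14:15 after RM7 starts 12:45 → overlap.
RM5: starts 14:15 before RM7 ends 14:45, and ends 14:30 after RM7 starts 12:45 → overlap.
RM6: starts 18:00 at or after RM7 ends 14:45 → clear.
RM7 overlaps RM4, RM5.

Yes — it overlaps RM4, RM5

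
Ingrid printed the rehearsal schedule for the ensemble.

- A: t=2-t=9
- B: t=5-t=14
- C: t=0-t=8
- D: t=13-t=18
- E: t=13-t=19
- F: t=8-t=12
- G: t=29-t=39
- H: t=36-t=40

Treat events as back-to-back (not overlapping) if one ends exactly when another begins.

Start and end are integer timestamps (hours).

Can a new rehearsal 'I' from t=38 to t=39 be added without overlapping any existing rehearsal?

C: ends t=8 at or before I starts t=38 → clear.
A: ends t=9 at or before I starts t=38 → clear.
B: ends t=14 at or before I starts t=38 → clear.
F: ends t=12 at or before I starts t=38 → clear.
D: ends t=18 at or before I starts t=38 → clear.
E: ends t=19 at or before I starts t=38 → clear.
G: starts t=29 before I ends t=39, and ends t=39 after I starts t=38 → overlap.
H: starts t=36 before I ends t=39, and ends t=40 after I starts t=38 → overlap.
I overlaps G, H.

No — it overlaps G, H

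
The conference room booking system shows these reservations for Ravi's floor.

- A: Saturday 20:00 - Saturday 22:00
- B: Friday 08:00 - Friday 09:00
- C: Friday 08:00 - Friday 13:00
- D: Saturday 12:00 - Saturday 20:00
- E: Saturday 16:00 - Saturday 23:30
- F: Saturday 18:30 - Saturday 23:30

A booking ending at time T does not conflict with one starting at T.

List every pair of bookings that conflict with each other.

Two intervals overlap when each starts before the other ends.
Sorted by start: B, C, D, E, F, A.
C starts before B ends → B and C overlap.
D starts after B ends — done with B.
D starts after C ends — done with C.
E starts before D ends → D and E overlap.
F starts before D ends → D and F overlap.
A starts exactly when D ends (back-to-back, no overlap).
F starts before E ends → E and F overlap.
A starts before E ends → E and A overlap.
A starts before F ends → F and A overlap.

A & E, A & F, B & C, D & E, D & F, E & F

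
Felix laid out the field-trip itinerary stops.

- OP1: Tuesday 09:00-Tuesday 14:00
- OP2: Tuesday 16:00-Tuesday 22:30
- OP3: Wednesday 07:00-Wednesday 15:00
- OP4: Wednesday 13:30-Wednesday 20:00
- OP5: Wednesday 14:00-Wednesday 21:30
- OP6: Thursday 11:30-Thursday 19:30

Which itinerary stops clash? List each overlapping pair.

Check each pair: they overlap iff neither finishes before the other starts.
Sorted by start: OP1, OP2, OP3, OP4, OP5, OP6.
OP2 starts after OP1 ends; OP1 is clear from here.
OP3 starts after OP2 ends; OP2 is clear from here.
OP4 starts before OP3 ends → OP3 and OP4 overlap.
OP5 starts before OP3 ends → OP3 and OP5 overlap.
OP6 starts after OP3 ends.
OP5 starts before OP4 ends → OP4 and OP5 overlap.
OP6 starts after OP4 ends.
OP6 starts after OP5 ends.

OP3 & OP4, OP3 & OP5, OP4 & OP5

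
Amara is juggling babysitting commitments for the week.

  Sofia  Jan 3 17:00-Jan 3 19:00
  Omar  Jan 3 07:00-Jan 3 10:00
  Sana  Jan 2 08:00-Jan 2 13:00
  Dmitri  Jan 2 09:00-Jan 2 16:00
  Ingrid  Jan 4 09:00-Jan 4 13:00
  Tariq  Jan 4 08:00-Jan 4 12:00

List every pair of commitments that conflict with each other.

Check each pair: they overlap iff neither finishes before the other starts.
Sorted by start: Sana, Dmitri, Omar, Sofia, Tariq, Ingrid.
Dmitri starts before Sana ends → Sana and Dmitri overlap.
Omar starts after Sana ends, so nothing later overlaps Sana either.
Omar starts after Dmitri ends, so nothing later overlaps Dmitri either.
Sofia starts after Omar ends, so nothing later overlaps Omar either.
Tariq starts after Sofia ends, so nothing later overlaps Sofia either.
Ingrid starts before Tariq ends → Tariq and Ingrid overlap.

Dmitri & Sana, Ingrid & Tariq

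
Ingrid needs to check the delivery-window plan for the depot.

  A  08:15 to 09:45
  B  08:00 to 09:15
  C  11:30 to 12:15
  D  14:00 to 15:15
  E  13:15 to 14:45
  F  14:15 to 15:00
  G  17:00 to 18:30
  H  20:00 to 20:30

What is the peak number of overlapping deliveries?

3

Sort all start/end points and keep a running count:
08:00 start B → 1
08:15 start A → 2
09:15 end B → 1
09:45 end A → 0
11:30 start C → 1
12:15 end C → 0
13:15 start E → 1
14:00 start D → 2
14:15 start F → 3
14:45 end E → 2
15:00 end F → 1
15:15 end D → 0
17:00 start G → 1
18:30 end G → 0
20:00 start H → 1
20:30 end H → 0
Peak is 3, at 14:15 (D, E, F).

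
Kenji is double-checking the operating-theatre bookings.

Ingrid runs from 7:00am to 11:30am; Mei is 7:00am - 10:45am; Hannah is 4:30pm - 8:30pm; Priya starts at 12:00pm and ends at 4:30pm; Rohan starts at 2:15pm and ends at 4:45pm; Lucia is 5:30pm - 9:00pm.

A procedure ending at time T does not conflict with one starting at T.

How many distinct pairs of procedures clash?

4

Sorted by start: Ingrid, Mei, Priya, Rohan, Hannah, Lucia.
Mei starts before Ingrid ends → Ingrid and Mei overlap.
Priya starts after Ingrid ends, so Ingrid has no further overlaps.
Priya starts after Mei ends, so Mei has no further overlaps.
Rohan starts before Priya ends → Priya and Rohan overlap.
Hannah starts exactly when Priya ends (back-to-back, no overlap), so Priya has no further overlaps.
Hannah starts before Rohan ends → Rohan and Hannah overlap.
Lucia starts after Rohan ends.
Lucia starts before Hannah ends → Hannah and Lucia overlap.
Overlapping pairs: Hannah & Lucia, Hannah & Rohan, Ingrid & Mei, Priya & Rohan — 4 in total.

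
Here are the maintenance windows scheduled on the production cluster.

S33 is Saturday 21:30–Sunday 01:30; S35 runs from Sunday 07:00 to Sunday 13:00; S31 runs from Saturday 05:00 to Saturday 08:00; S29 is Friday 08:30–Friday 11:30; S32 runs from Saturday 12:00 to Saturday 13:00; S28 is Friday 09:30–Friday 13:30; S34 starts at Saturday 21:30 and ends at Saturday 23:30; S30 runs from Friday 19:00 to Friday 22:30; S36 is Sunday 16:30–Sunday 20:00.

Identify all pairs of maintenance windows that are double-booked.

Check each pair: they overlap iff neither finishes before the other starts.
Sorted by start: S29, S28, S30, S31, S32, S33, S34, S35, S36.
S28 starts before S29 ends → S29 and S28 overlap.
S30 starts after S29 ends — done with S29.
S30 starts after S28 ends — done with S28.
S31 starts after S30 ends — done with S30.
S32 starts after S31 ends — done with S31.
S33 starts after S32 ends — done with S32.
S34 starts before S33 ends → S33 and S34 overlap.
S35 starts after S33 ends — done with S33.
S35 starts after S34 ends — done with S34.
S36 starts after S35 ends.

S28 & S29, S33 & S34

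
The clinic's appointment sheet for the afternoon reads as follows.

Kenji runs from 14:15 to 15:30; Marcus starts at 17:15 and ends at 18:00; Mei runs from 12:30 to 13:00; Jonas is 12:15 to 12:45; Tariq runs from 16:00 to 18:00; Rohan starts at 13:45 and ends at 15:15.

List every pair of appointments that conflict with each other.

Sorted by start: Jonas, Mei, Rohan, Kenji, Tariq, Marcus.
Mei starts before Jonas ends → Jonas and Mei overlap.
Rohan starts after Jonas ends; Jonas is clear from here.
Rohan starts after Mei ends; Mei is clear from here.
Kenji starts before Rohan ends → Rohan and Kenji overlap.
Tariq starts after Rohan ends; Rohan is clear from here.
Tariq starts after Kenji ends; Kenji is clear from here.
Marcus starts before Tariq ends → Tariq and Marcus overlap.

Jonas & Mei, Kenji & Rohan, Marcus & Tariq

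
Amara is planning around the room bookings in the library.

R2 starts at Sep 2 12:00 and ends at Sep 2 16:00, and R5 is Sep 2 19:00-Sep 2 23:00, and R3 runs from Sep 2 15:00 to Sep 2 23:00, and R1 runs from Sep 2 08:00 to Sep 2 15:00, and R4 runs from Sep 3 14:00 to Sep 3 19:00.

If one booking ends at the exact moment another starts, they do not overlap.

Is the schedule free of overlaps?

No

Check each pair: they overlap iff neither finishes before the other starts.
Sorted by start: R1, R2, R3, R5, R4.
R2 starts before R1 ends → R1 and R2 overlap.
That's a conflict, so the schedule is not conflict-free.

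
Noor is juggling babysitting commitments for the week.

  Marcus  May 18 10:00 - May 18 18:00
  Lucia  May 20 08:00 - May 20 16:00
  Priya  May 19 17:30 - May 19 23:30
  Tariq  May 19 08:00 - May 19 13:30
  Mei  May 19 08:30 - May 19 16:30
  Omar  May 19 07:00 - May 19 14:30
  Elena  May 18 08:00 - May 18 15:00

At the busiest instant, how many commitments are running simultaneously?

3

Sort all start/end points and keep a running count:
May 18 08:00 start Elena → 1
May 18 10:00 start Marcus → 2
May 18 15:00 end Elena → 1
May 18 18:00 end Marcus → 0
May 19 07:00 start Omar → 1
May 19 08:00 start Tariq → 2
May 19 08:30 start Mei → 3
May 19 13:30 end Tariq → 2
May 19 14:30 end Omar → 1
May 19 16:30 end Mei → 0
May 19 17:30 start Priya → 1
May 19 23:30 end Priya → 0
May 20 08:00 start Lucia → 1
May 20 16:00 end Lucia → 0
Peak is 3, at May 19 08:30 (Mei, Omar, Tariq).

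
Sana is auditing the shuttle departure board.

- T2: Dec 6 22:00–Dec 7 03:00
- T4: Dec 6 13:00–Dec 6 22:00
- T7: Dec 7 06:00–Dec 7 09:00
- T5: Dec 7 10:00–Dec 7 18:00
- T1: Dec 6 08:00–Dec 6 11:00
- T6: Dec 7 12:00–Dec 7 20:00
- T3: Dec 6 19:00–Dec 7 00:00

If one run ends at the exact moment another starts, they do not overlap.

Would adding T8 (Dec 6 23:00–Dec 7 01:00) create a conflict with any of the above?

Yes — it overlaps T2, T3

T1: ends Dec 6 11:00 at or before T8 starts Dec 6 23:00 → clear.
T4: ends Dec 6 22:00 at or before T8 starts Dec 6 23:00 → clear.
T3: starts Dec 6 19:00 before T8 ends Dec 7 01:00, and ends Dec 7 00:00 after T8 starts Dec 6 23:00 → overlap.
T2: starts Dec 6 22:00 before T8 ends Dec 7 01:00, and ends Dec 7 03:00 after T8 starts Dec 6 23:00 → overlap.
T7: starts Dec 7 06:00 at or after T8 ends Dec 7 01:00 → clear.
T5: starts Dec 7 10:00 at or after T8 ends Dec 7 01:00 → clear.
T6: starts Dec 7 12:00 at or after T8 ends Dec 7 01:00 → clear.
T8 overlaps T2, T3.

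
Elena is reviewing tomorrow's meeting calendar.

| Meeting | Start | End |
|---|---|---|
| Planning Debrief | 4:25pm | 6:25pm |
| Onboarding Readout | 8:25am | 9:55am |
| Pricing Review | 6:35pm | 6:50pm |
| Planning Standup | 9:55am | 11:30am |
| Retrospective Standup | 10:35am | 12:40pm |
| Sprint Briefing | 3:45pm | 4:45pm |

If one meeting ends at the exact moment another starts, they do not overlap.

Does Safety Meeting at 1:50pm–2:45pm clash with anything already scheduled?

No — it doesn't clash with anything

Onboarding Readout: ends 9:55am at or before Safety Meeting starts 1:50pm → clear.
Planning Standup: ends 11:30am at or before Safety Meeting starts 1:50pm → clear.
Retrospective Standup: ends 12:40pm at or before Safety Meeting starts 1:50pm → clear.
Sprint Briefing: starts 3:45pm at or after Safety Meeting ends 2:45pm → clear.
Planning Debrief: starts 4:25pm at or after Safety Meeting ends 2:45pm → clear.
Pricing Review: starts 6:35pm at or after Safety Meeting ends 2:45pm → clear.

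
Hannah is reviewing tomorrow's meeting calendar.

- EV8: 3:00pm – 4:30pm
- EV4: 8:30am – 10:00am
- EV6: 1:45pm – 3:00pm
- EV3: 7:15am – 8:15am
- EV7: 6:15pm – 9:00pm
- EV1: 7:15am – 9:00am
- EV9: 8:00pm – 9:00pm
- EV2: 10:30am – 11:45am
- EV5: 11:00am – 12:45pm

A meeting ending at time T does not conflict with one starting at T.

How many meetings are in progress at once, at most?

Sort all start/end points and keep a running count:
7:15am start EV1 → 1
7:15am start EV3 → 2
8:15am end EV3 → 1
8:30am start EV4 → 2
9:00am end EV1 → 1
10:00am end EV4 → 0
10:30am start EV2 → 1
11:00am start EV5 → 2
11:45am end EV2 → 1
12:45pm end EV5 → 0
1:45pm start EV6 → 1
3:00pm end EV6 → 0
3:00pm start EV8 → 1
4:30pm end EV8 → 0
6:15pm start EV7 → 1
8:00pm start EV9 → 2
9:00pm end EV7 → 1
9:00pm end EV9 → 0
Peak is 2, at 7:15am (EV1, EV3).

2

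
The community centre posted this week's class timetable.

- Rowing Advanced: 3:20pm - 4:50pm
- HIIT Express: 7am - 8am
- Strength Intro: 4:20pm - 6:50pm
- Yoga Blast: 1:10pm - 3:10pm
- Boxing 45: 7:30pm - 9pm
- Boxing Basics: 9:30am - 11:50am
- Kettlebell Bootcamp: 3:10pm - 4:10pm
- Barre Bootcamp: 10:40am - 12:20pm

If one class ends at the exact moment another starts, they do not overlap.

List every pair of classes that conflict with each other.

Barre Bootcamp & Boxing Basics, Kettlebell Bootcamp & Rowing Advanced, Rowing Advanced & Strength Intro

Sorted by start: HIIT Express, Boxing Basics, Barre Bootcamp, Yoga Blast, Kettlebell Bootcamp, Rowing Advanced, Strength Intro, Boxing 45.
Boxing Basics starts after HIIT Express ends, so HIIT Express has no further overlaps.
Barre Bootcamp starts before Boxing Basics ends → Boxing Basics and Barre Bootcamp overlap.
Yoga Blast starts after Boxing Basics ends, so Boxing Basics has no further overlaps.
Yoga Blast starts after Barre Bootcamp ends, so Barre Bootcamp has no further overlaps.
Kettlebell Bootcamp starts exactly when Yoga Blast ends (back-to-back, no overlap), so Yoga Blast has no further overlaps.
Rowing Advanced starts before Kettlebell Bootcamp ends → Kettlebell Bootcamp and Rowing Advanced overlap.
Strength Intro starts after Kettlebell Bootcamp ends, so Kettlebell Bootcamp has no further overlaps.
Strength Intro starts before Rowing Advanced ends → Rowing Advanced and Strength Intro overlap.
Boxing 45 starts after Rowing Advanced ends.
Boxing 45 starts after Strength Intro ends.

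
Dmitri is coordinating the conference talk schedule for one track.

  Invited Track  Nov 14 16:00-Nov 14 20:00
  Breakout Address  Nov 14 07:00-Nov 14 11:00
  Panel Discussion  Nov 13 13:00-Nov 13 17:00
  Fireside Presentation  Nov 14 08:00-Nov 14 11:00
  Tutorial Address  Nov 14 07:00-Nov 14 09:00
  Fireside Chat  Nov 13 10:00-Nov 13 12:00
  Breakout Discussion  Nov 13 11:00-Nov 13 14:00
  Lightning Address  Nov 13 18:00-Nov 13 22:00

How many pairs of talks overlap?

Sorted by start: Fireside Chat, Breakout Discussion, Panel Discussion, Lightning Address, Tutorial Address, Breakout Address, Fireside Presentation, Invited Track.
Breakout Discussion starts before Fireside Chat ends → Fireside Chat and Breakout Discussion overlap.
Panel Discussion starts after Fireside Chat ends; Fireside Chat is clear from here.
Panel Discussion starts before Breakout Discussion ends → Breakout Discussion and Panel Discussion overlap.
Lightning Address starts after Breakout Discussion ends; Breakout Discussion is clear from here.
Lightning Address starts after Panel Discussion ends; Panel Discussion is clear from here.
Tutorial Address starts after Lightning Address ends; Lightning Address is clear from here.
Breakout Address starts before Tutorial Address ends → Tutorial Address and Breakout Address overlap.
Fireside Presentation starts before Tutorial Address ends → Tutorial Address and Fireside Presentation overlap.
Invited Track starts after Tutorial Address ends.
Fireside Presentation starts before Breakout Address ends → Breakout Address and Fireside Presentation overlap.
Invited Track starts after Breakout Address ends.
Invited Track starts after Fireside Presentation ends.
Overlapping pairs: Breakout Address & Fireside Presentation, Breakout Address & Tutorial Address, Breakout Discussion & Fireside Chat, Breakout Discussion & Panel Discussion, Fireside Presentation & Tutorial Address — 5 in total.

5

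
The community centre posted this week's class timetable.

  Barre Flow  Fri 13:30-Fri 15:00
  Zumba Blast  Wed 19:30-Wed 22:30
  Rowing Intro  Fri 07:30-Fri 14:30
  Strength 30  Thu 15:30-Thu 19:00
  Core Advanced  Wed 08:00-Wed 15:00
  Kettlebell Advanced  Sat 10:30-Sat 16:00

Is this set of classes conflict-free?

No

Check each pair: they overlap iff neither finishes before the other starts.
Sorted by start: Core Advanced, Zumba Blast, Strength 30, Rowing Intro, Barre Flow, Kettlebell Advanced.
Zumba Blast starts after Core Advanced ends, so Core Advanced has no further overlaps.
Strength 30 starts after Zumba Blast ends, so Zumba Blast has no further overlaps.
Rowing Intro starts after Strength 30 ends, so Strength 30 has no further overlaps.
Barre Flow starts before Rowing Intro ends → Rowing Intro and Barre Flow overlap.
That's a conflict, so the schedule is not conflict-free.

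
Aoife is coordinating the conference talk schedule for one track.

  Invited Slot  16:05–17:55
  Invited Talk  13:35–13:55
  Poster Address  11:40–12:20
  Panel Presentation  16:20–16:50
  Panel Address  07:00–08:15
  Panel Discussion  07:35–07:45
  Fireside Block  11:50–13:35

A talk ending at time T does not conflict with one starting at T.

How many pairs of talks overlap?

3

Sorted by start: Panel Address, Panel Discussion, Poster Address, Fireside Block, Invited Talk, Invited Slot, Panel Presentation.
Panel Discussion starts before Panel Address ends → Panel Address and Panel Discussion overlap.
Poster Address starts after Panel Address ends — done with Panel Address.
Poster Address starts after Panel Discussion ends — done with Panel Discussion.
Fireside Block starts before Poster Address ends → Poster Address and Fireside Block overlap.
Invited Talk starts after Poster Address ends — done with Poster Address.
Invited Talk starts exactly when Fireside Block ends (back-to-back, no overlap) — done with Fireside Block.
Invited Slot starts after Invited Talk ends — done with Invited Talk.
Panel Presentation starts before Invited Slot ends → Invited Slot and Panel Presentation overlap.
Overlapping pairs: Fireside Block & Poster Address, Invited Slot & Panel Presentation, Panel Address & Panel Discussion — 3 in total.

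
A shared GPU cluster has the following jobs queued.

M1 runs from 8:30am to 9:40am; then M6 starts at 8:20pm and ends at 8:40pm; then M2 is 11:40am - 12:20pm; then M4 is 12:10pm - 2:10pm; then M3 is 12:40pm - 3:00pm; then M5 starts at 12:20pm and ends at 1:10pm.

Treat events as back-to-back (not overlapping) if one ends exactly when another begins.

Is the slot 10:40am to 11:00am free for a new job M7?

Yes — the slot is free

M1: ends 9:40am at or before M7 starts 10:40am → clear.
M2: starts 11:40am at or after M7 ends 11:00am → clear.
M4: starts 12:10pm at or after M7 ends 11:00am → clear.
M5: starts 12:20pm at or after M7 ends 11:00am → clear.
M3: starts 12:40pm at or after M7 ends 11:00am → clear.
M6: starts 8:20pm at or after M7 ends 11:00am → clear.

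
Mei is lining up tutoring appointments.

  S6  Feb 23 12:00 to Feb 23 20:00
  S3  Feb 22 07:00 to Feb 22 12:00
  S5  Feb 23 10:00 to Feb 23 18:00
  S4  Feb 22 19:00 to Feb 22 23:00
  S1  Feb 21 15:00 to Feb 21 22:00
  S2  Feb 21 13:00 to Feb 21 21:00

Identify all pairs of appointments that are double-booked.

Two intervals overlap when each starts before the other ends.
Sorted by start: S2, S1, S3, S4, S5, S6.
S1 starts before S2 ends → S2 and S1 overlap.
S3 starts after S2 ends, so S2 has no further overlaps.
S3 starts after S1 ends, so S1 has no further overlaps.
S4 starts after S3 ends, so S3 has no further overlaps.
S5 starts after S4 ends, so S4 has no further overlaps.
S6 starts before S5 ends → S5 and S6 overlap.

S1 & S2, S5 & S6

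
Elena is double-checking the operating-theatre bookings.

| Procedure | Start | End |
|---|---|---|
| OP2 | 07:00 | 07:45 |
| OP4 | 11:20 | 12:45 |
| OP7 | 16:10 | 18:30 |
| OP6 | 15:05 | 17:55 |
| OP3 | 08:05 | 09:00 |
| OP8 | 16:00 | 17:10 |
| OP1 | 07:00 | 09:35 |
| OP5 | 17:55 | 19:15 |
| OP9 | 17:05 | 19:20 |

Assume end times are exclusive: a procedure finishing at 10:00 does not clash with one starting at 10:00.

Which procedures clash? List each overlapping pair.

OP1 & OP2, OP1 & OP3, OP5 & OP7, OP5 & OP9, OP6 & OP7, OP6 & OP8, OP6 & OP9, OP7 & OP8, OP7 & OP9, OP8 & OP9

Sorted by start: OP1, OP2, OP3, OP4, OP6, OP8, OP7, OP9, OP5.
OP2 starts before OP1 ends → OP1 and OP2 overlap.
OP3 starts before OP1 ends → OP1 and OP3 overlap.
OP4 starts after OP1 ends — done with OP1.
OP3 starts after OP2 ends — done with OP2.
OP4 starts after OP3 ends — done with OP3.
OP6 starts after OP4 ends — done with OP4.
OP8 starts before OP6 ends → OP6 and OP8 overlap.
OP7 starts before OP6 ends → OP6 and OP7 overlap.
OP9 starts before OP6 ends → OP6 and OP9 overlap.
OP5 starts exactly when OP6 ends (back-to-back, no overlap).
OP7 starts before OP8 ends → OP8 and OP7 overlap.
OP9 starts before OP8 ends → OP8 and OP9 overlap.
OP5 starts after OP8 ends.
OP9 starts before OP7 ends → OP7 and OP9 overlap.
OP5 starts before OP7 ends → OP7 and OP5 overlap.
OP5 starts before OP9 ends → OP9 and OP5 overlap.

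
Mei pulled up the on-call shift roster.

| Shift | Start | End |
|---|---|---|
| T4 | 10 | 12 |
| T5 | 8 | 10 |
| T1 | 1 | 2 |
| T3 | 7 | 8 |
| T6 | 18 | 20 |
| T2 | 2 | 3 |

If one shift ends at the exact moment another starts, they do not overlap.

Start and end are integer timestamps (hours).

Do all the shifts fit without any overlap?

Yes

Sorted by start: T1, T2, T3, T5, T4, T6.
T2 starts exactly when T1 ends (back-to-back, no overlap), so T1 has no further overlaps.
T3 starts after T2 ends, so T2 has no further overlaps.
T5 starts exactly when T3 ends (back-to-back, no overlap), so T3 has no further overlaps.
T4 starts exactly when T5 ends (back-to-back, no overlap), so T5 has no further overlaps.
T6 starts after T4 ends.
Every pair is clear; the schedule has no overlaps.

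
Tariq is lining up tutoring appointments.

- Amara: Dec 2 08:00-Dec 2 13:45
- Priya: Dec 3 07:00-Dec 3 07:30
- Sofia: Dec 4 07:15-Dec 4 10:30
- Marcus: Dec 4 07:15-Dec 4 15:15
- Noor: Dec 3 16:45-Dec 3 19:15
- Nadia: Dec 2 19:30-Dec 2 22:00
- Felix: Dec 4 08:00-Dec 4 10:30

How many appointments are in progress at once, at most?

Sweep the timeline, counting +1 at each start and −1 at each end (ends before starts at a tie):
Dec 2 08:00 start Amara → 1
Dec 2 13:45 end Amara → 0
Dec 2 19:30 start Nadia → 1
Dec 2 22:00 end Nadia → 0
Dec 3 07:00 start Priya → 1
Dec 3 07:30 end Priya → 0
Dec 3 16:45 start Noor → 1
Dec 3 19:15 end Noor → 0
Dec 4 07:15 start Marcus → 1
Dec 4 07:15 start Sofia → 2
Dec 4 08:00 start Felix → 3
Dec 4 10:30 end Felix → 2
Dec 4 10:30 end Sofia → 1
Dec 4 15:15 end Marcus → 0
Peak is 3, at Dec 4 08:00 (Felix, Marcus, Sofia).

3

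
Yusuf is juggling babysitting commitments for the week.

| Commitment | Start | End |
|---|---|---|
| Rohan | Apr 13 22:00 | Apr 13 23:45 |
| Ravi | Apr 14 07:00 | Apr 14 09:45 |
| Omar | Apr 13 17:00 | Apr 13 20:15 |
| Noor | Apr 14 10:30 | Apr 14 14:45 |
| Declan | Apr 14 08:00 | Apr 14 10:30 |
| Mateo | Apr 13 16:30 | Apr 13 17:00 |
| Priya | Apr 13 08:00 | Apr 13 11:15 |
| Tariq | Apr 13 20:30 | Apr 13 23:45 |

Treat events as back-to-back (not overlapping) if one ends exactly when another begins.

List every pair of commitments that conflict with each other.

Declan & Ravi, Rohan & Tariq

Check each pair: they overlap iff neither finishes before the other starts.
Sorted by start: Priya, Mateo, Omar, Tariq, Rohan, Ravi, Declan, Noor.
Mateo starts after Priya ends, so Priya has no further overlaps.
Omar starts exactly when Mateo ends (back-to-back, no overlap), so Mateo has no further overlaps.
Tariq starts after Omar ends, so Omar has no further overlaps.
Rohan starts before Tariq ends → Tariq and Rohan overlap.
Ravi starts after Tariq ends, so Tariq has no further overlaps.
Ravi starts after Rohan ends, so Rohan has no further overlaps.
Declan starts before Ravi ends → Ravi and Declan overlap.
Noor starts after Ravi ends.
Noor starts exactly when Declan ends (back-to-back, no overlap).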